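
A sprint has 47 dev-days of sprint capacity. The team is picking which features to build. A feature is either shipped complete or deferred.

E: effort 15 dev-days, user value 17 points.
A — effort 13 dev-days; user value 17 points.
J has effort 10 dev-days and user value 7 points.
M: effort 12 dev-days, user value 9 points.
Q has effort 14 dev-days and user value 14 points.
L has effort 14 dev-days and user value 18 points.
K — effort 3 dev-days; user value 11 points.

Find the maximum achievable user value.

63

Treat it as a binary knapsack problem.
Take E, A, L, and K: effort 15 + 13 + 14 + 3 = 45 ≤ 47, user value 17 + 17 + 18 + 11 = 63.
No other feasible combination does better.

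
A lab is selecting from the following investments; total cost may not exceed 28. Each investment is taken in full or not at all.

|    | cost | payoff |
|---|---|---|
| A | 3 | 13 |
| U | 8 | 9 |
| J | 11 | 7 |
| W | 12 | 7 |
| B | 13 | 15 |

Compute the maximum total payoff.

37

This is an integer program with binary decision variables.
Allowing fractional choices, the relaxed optimum would be about 39.5, but investments are indivisible.
A + J + B: cost 3 + 11 + 13 = 27 ≤ 28, payoff 13 + 7 + 15 = 35.
A + U + B: cost 3 + 8 + 13 = 24 ≤ 28, payoff 13 + 9 + 15 = 37.
Best is A, U, and B with total payoff 37.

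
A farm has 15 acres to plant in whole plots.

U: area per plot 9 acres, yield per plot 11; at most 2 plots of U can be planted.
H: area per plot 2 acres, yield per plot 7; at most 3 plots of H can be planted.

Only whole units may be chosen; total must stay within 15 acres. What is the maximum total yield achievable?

H has the best ratio (7/2); taking only H gives at most 3×7 = 21 (stopped by the supply cap of 3).
Mixing does better — 1×U and 3×H: area 15 ≤ 15, yield 1·11 + 3·7 = 32.

32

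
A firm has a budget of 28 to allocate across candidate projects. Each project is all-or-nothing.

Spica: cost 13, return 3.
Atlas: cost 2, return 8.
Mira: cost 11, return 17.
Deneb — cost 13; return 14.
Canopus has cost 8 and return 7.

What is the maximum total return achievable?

Treat it as a binary knapsack problem.
Take Atlas, Mira, and Deneb: cost 2 + 11 + 13 = 26 ≤ 28, return 8 + 17 + 14 = 39.
No other feasible combination does better.

39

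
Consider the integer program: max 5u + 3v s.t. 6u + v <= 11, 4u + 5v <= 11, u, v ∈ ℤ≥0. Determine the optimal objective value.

8

The continuous relaxation peaks at (1.69, 0.846) with value 11.00; rounding to a feasible lattice point costs some objective.
(u,v)=(1,1): 6·1+1·1=7≤11, 4·1+5·1=9≤11, objective 8.
(u,v)=(0,2): 6·0+1·2=2≤11, 4·0+5·2=10≤11, objective 6.
(u,v)=(1,0): 6·1+1·0=6≤11, 4·1+5·0=4≤11, objective 5.
No feasible integer point exceeds 8.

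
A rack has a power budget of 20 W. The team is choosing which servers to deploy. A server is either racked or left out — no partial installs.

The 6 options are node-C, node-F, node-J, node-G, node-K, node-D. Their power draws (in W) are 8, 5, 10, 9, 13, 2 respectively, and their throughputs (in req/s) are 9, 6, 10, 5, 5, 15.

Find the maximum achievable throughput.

34

Take node-C, node-J, and node-D: power draw 8 + 10 + 2 = 20 ≤ 20, throughput 9 + 10 + 15 = 34.
No other feasible combination does better.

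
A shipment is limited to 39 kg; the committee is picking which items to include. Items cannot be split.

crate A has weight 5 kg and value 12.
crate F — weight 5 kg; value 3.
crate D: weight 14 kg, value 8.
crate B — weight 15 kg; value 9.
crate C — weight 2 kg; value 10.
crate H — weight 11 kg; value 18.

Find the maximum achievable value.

52

Allowing fractional choices, the relaxed optimum would be about 52.6, but items are indivisible.
crate A + crate F + crate B + crate C + crate H: weight 5 + 5 + 15 + 2 + 11 = 38 ≤ 39, value 12 + 3 + 9 + 10 + 18 = 52.
crate A + crate F + crate D + crate C + crate H: weight 5 + 5 + 14 + 2 + 11 = 37 ≤ 39, value 12 + 3 + 8 + 10 + 18 = 51.
Best is crate A, crate F, crate B, crate C, and crate H with total value 52.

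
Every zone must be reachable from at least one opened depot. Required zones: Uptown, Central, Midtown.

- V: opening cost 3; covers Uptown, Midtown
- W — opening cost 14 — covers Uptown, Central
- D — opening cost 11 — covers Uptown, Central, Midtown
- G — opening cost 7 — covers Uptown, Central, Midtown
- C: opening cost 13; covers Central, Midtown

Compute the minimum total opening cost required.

The greedy cost-per-new-zone heuristic would pick V and G for 10, but a cheaper cover exists.
G alone covers Uptown, Central, Midtown — every zone.
Total opening cost: 7.
No cover costs less than 7.

7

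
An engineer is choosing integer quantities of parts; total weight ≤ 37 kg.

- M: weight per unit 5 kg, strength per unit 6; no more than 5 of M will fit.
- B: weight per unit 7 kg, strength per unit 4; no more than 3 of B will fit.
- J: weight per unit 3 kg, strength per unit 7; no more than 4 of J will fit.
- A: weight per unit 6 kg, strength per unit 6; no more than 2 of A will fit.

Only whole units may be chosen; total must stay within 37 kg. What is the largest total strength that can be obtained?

J has the best ratio (7/3); taking only J gives at most 4×7 = 28 (stopped by the supply cap of 4).
Mixing does better — 5×M and 4×J: weight 37 ≤ 37, strength 5·6 + 4·7 = 58.

58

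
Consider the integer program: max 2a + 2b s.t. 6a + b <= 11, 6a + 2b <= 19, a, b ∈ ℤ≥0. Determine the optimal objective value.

18

(a,b)=(0,9) is feasible, giving 18.
(a,b)=(0,8) is feasible, giving 16.
No feasible integer point exceeds 18.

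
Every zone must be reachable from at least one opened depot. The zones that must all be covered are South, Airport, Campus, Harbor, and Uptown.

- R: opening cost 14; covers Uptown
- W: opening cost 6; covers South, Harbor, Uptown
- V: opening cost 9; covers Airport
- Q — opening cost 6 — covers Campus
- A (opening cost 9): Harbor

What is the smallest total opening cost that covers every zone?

Choose W, V, and Q: together they cover South, Airport, Campus, Harbor, Uptown — every zone.
Total opening cost: 6 + 9 + 6 = 21.
No cover costs less than 21.

21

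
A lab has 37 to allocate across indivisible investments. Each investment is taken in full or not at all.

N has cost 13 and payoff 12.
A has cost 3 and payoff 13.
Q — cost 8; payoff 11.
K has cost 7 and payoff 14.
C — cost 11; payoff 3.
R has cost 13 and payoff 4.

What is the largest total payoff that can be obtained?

Treat it as a binary knapsack problem.
A + Q + K + R: cost 3 + 8 + 7 + 13 = 31 ≤ 37, payoff 13 + 11 + 14 + 4 = 42.
N + A + Q + K: cost 13 + 3 + 8 + 7 = 31 ≤ 37, payoff 12 + 13 + 11 + 14 = 50.
N + A + K + R: cost 13 + 3 + 7 + 13 = 36 ≤ 37, payoff 12 + 13 + 14 + 4 = 43.
Best is N, A, Q, and K with total payoff 50.

50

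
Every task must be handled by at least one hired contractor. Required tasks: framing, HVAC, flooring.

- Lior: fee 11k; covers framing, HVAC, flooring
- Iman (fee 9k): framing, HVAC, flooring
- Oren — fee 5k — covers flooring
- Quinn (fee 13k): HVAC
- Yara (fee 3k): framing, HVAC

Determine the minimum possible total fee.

8

Choose Oren and Yara: together they cover framing, HVAC, flooring — every task.
Total fee: 5 + 3 = 8.
No cover costs less than 8.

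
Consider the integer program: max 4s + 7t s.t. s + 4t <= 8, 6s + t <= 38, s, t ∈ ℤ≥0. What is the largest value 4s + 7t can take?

(s,t)=(6,0): 1·6+4·0=6≤8, 6·6+1·0=36≤38, objective 24.
(s,t)=(5,0): 1·5+4·0=5≤8, 6·5+1·0=30≤38, objective 20.
The best lattice point is (6,0), giving 24.

24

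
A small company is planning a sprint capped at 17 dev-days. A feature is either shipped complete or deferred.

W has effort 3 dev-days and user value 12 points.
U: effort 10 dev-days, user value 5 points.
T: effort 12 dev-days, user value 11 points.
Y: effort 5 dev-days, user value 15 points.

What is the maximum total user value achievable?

Treat it as a binary knapsack problem.
Allowing fractional choices, the relaxed optimum would be about 35.2, but features are indivisible.
T + Y: effort 12 + 5 = 17 ≤ 17, user value 11 + 15 = 26.
W + Y: effort 3 + 5 = 8 ≤ 17, user value 12 + 15 = 27.
Best is W and Y with total user value 27.

27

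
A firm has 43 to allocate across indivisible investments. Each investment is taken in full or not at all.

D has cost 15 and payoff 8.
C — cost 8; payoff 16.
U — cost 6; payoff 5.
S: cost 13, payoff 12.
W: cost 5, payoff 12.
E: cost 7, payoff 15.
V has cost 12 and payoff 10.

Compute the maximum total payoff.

60

Take C, U, S, W, and E: cost 8 + 6 + 13 + 5 + 7 = 39 ≤ 43, payoff 16 + 5 + 12 + 12 + 15 = 60.
No other feasible combination does better.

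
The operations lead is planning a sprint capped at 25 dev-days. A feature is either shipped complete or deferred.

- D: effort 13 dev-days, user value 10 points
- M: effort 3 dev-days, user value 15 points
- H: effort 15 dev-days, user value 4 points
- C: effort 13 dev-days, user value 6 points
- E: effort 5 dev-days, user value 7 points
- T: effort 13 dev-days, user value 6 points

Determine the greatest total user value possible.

D + M + E: effort 13 + 3 + 5 = 21 ≤ 25, user value 10 + 15 + 7 = 32.
M + E + T: effort 3 + 5 + 13 = 21 ≤ 25, user value 15 + 7 + 6 = 28.
M + C + E: effort 3 + 13 + 5 = 21 ≤ 25, user value 15 + 6 + 7 = 28.
Best is D, M, and E with total user value 32.

32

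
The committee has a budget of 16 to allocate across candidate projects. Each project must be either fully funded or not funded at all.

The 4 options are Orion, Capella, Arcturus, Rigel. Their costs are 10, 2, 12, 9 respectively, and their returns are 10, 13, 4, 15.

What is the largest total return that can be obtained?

28

This is an integer program with binary decision variables.
Orion + Capella: cost 10 + 2 = 12 ≤ 16, return 10 + 13 = 23.
Capella + Arcturus: cost 2 + 12 = 14 ≤ 16, return 13 + 4 = 17.
Capella + Rigel: cost 2 + 9 = 11 ≤ 16, return 13 + 15 = 28.
Best is Capella and Rigel with total return 28.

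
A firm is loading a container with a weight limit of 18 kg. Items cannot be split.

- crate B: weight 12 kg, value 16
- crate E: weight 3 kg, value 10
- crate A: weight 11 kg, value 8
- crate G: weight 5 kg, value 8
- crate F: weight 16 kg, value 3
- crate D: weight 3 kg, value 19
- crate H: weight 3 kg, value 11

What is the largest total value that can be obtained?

crate E + crate G + crate D + crate H: weight 3 + 5 + 3 + 3 = 14 ≤ 18, value 10 + 8 + 19 + 11 = 48.
crate B + crate E + crate D: weight 12 + 3 + 3 = 18 ≤ 18, value 16 + 10 + 19 = 45.
crate B + crate D + crate H: weight 12 + 3 + 3 = 18 ≤ 18, value 16 + 19 + 11 = 46.
Best is crate E, crate G, crate D, and crate H with total value 48.

48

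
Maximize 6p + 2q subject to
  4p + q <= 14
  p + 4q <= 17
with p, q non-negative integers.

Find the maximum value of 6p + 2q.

(p,q)=(3,2): 4·3+1·2=14≤14, 1·3+4·2=11≤17, objective 22.
(p,q)=(3,1): 4·3+1·1=13≤14, 1·3+4·1=7≤17, objective 20.
(p,q)=(2,3): 4·2+1·3=11≤14, 1·2+4·3=14≤17, objective 18.
The best lattice point is (3,2), giving 22.

22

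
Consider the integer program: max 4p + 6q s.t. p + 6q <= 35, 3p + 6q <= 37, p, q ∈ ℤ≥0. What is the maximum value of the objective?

(p,q)=(12,0): 1·12+6·0=12≤35, 3·12+6·0=36≤37, objective 48.
(p,q)=(11,0): 1·11+6·0=11≤35, 3·11+6·0=33≤37, objective 44.
The best lattice point is (12,0), giving 48.

48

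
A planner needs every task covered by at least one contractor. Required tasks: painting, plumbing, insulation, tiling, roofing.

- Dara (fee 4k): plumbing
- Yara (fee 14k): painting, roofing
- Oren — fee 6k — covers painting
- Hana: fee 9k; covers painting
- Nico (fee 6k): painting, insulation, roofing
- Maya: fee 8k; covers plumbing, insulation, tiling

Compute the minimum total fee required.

This is a weighted set-cover instance.
Choose Nico and Maya: together they cover painting, plumbing, insulation, tiling, roofing — every task.
Total fee: 6 + 8 = 14.

14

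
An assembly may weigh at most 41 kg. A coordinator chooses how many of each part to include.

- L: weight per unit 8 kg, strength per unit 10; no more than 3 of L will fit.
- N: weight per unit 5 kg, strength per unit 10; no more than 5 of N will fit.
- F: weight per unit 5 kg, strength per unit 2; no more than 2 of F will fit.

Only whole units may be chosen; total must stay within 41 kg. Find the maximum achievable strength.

70

N has the best ratio (10/5); taking only N gives at most 5×10 = 50 (stopped by the supply cap of 5).
Mixing does better — 2×L and 5×N: weight 41 ≤ 41, strength 2·10 + 5·10 = 70.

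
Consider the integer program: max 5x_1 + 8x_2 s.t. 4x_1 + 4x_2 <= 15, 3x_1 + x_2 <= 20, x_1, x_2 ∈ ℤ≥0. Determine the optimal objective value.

24

The continuous relaxation peaks at (0, 3.75) with value 30.00; rounding to a feasible lattice point costs some objective.
(x_1,x_2)=(0,3) is feasible, giving 24.
(x_1,x_2)=(1,2) is feasible, giving 21.
The best lattice point is (0,3), giving 24.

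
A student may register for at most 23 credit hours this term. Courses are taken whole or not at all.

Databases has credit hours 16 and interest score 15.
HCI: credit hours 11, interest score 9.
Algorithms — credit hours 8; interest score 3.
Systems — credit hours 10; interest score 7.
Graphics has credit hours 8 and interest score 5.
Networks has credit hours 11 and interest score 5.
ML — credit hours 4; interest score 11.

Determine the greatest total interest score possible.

Allowing fractional choices, the relaxed optimum would be about 28.5, but courses are indivisible.
Databases + ML: credit hours 16 + 4 = 20 ≤ 23, interest score 15 + 11 = 26.
HCI + Graphics + ML: credit hours 11 + 8 + 4 = 23 ≤ 23, interest score 9 + 5 + 11 = 25.
Best is Databases and ML with total interest score 26.

26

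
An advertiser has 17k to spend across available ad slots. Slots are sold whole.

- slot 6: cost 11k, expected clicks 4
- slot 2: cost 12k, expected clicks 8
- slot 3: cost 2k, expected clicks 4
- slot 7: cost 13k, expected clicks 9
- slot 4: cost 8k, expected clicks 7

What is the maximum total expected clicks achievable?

13

Allowing fractional choices, the relaxed optimum would be about 15.8, but ad slots are indivisible.
slot 2 + slot 3: cost 12 + 2 = 14 ≤ 17, expected clicks 8 + 4 = 12.
slot 3 + slot 7: cost 2 + 13 = 15 ≤ 17, expected clicks 4 + 9 = 13.
Best is slot 3 and slot 7 with total expected clicks 13.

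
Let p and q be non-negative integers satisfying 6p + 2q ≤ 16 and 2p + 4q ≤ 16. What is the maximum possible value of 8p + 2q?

20

Relaxing integrality, the LP optimum is 21.33 at (p,q) = (2.67, 0), which is not an integer point.
(p,q)=(2,2): 6·2+2·2=16≤16, 2·2+4·2=12≤16, objective 20.
(p,q)=(2,1): 6·2+2·1=14≤16, 2·2+4·1=8≤16, objective 18.
(p,q)=(2,0): 6·2+2·0=12≤16, 2·2+4·0=4≤16, objective 16.
The best lattice point is (2,2), giving 20.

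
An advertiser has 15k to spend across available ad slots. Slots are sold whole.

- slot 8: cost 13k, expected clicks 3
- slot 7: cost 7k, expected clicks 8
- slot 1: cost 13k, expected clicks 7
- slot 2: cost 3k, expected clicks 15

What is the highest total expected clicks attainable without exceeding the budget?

slot 7 + slot 2: cost 7 + 3 = 10 ≤ 15, expected clicks 8 + 15 = 23.
slot 7: cost 7 ≤ 15, expected clicks 8.
slot 2: cost 3 ≤ 15, expected clicks 15.
Best is slot 7 and slot 2 with total expected clicks 23.

23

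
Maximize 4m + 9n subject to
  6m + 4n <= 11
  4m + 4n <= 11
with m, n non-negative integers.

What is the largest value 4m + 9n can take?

18

The continuous relaxation peaks at (0, 2.75) with value 24.75; rounding to a feasible lattice point costs some objective.
(m,n)=(0,2) is feasible, giving 18.
(m,n)=(1,1) is feasible, giving 13.
(m,n)=(0,1) is feasible, giving 9.
The best lattice point is (0,2), giving 18.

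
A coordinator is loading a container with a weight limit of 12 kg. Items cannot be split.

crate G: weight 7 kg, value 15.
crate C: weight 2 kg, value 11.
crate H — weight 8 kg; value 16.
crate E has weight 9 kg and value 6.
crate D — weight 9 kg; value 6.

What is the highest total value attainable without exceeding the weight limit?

27

Allowing fractional choices, the relaxed optimum would be about 32.0, but items are indivisible.
crate G + crate C: weight 7 + 2 = 9 ≤ 12, value 15 + 11 = 26.
crate C + crate H: weight 2 + 8 = 10 ≤ 12, value 11 + 16 = 27.
crate C + crate E: weight 2 + 9 = 11 ≤ 12, value 11 + 6 = 17.
Best is crate C and crate H with total value 27.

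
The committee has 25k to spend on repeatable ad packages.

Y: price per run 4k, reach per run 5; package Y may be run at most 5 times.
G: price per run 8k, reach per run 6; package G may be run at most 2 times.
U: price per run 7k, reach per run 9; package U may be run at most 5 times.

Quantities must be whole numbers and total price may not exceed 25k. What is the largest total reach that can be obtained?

32

U has the best ratio (9/7); taking only U gives at most 3×9 = 27 (stopped by the price limit).
Mixing does better — 1×Y and 3×U: price 25 ≤ 25, reach 1·5 + 3·9 = 32.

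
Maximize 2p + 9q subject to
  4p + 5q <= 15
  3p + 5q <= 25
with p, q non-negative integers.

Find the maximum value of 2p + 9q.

(p,q)=(0,3): 4·0+5·3=15≤15, 3·0+5·3=15≤25, objective 27.
(p,q)=(1,2): 4·1+5·2=14≤15, 3·1+5·2=13≤25, objective 20.
(p,q)=(0,2): 4·0+5·2=10≤15, 3·0+5·2=10≤25, objective 18.
The best lattice point is (0,3), giving 27.

27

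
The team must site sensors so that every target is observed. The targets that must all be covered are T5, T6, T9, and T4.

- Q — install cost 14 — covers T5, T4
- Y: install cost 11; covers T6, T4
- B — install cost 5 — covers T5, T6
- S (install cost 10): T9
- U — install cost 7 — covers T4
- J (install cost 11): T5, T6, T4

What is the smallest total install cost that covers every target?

21

The greedy cost-per-new-target heuristic would pick B, U, and S for 22, but a cheaper cover exists.
Choose S and J: together they cover T5, T6, T9, T4 — every target.
Total install cost: 10 + 11 = 21.
No cover costs less than 21.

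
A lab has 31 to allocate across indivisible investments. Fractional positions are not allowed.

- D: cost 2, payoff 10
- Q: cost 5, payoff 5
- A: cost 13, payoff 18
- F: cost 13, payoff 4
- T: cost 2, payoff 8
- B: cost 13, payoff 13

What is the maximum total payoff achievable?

49

Allowing fractional choices, the relaxed optimum would be about 50.0, but investments are indivisible.
D + A + T + B: cost 2 + 13 + 2 + 13 = 30 ≤ 31, payoff 10 + 18 + 8 + 13 = 49.
D + Q + A + T: cost 2 + 5 + 13 + 2 = 22 ≤ 31, payoff 10 + 5 + 18 + 8 = 41.
Best is D, A, T, and B with total payoff 49.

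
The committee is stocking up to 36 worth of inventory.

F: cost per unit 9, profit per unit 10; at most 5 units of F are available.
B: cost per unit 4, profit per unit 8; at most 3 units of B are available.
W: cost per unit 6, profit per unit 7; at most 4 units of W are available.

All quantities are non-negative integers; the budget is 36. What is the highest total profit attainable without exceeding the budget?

52

B has the best ratio (8/4); taking only B gives at most 3×8 = 24 (stopped by the supply cap of 3).
Mixing does better — 3×B and 4×W: cost 36 ≤ 36, profit 3·8 + 4·7 = 52.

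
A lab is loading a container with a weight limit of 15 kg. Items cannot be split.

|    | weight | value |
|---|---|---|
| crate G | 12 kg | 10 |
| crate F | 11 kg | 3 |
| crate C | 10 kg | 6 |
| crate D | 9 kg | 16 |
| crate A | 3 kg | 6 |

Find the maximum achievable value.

Take crate D and crate A: weight 9 + 3 = 12 ≤ 15, value 16 + 6 = 22.
No other feasible combination does better.

22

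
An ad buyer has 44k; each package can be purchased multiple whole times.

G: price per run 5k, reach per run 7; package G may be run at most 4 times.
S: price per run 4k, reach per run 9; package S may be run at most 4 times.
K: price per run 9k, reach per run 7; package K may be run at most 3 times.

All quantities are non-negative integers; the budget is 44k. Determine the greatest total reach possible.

This is a bounded integer knapsack.
Take 2×G, 4×S, and 2×K: price 44 ≤ 44, reach 2·7 + 4·9 + 2·7 = 64.
S has the best ratio (9/4) and is taken to its limit of 4; remaining capacity is filled optimally with the others.

64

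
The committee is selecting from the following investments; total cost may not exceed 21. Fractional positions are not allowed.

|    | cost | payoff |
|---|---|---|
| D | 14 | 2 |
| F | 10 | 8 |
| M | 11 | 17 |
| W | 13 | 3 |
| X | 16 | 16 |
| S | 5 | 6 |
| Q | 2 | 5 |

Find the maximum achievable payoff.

Allowing fractional choices, the relaxed optimum would be about 31.0, but investments are indivisible.
M + S + Q: cost 11 + 5 + 2 = 18 ≤ 21, payoff 17 + 6 + 5 = 28.
F + M: cost 10 + 11 = 21 ≤ 21, payoff 8 + 17 = 25.
M + S: cost 11 + 5 = 16 ≤ 21, payoff 17 + 6 = 23.
Best is M, S, and Q with total payoff 28.

28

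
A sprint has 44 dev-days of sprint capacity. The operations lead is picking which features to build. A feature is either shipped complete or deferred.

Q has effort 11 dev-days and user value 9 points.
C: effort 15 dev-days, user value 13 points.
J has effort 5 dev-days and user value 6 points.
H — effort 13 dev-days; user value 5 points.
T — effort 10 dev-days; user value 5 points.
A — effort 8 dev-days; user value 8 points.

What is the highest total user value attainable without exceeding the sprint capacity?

Allowing fractional choices, the relaxed optimum would be about 38.5, but features are indivisible.
Q + C + T + A: effort 11 + 15 + 10 + 8 = 44 ≤ 44, user value 9 + 13 + 5 + 8 = 35.
Q + C + J + A: effort 11 + 15 + 5 + 8 = 39 ≤ 44, user value 9 + 13 + 6 + 8 = 36.
Best is Q, C, J, and A with total user value 36.

36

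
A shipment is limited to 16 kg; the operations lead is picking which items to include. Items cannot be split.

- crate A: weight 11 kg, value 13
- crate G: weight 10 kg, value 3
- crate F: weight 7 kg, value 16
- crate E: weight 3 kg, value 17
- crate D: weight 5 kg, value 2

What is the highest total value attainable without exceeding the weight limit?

35

crate F + crate E + crate D: weight 7 + 3 + 5 = 15 ≤ 16, value 16 + 17 + 2 = 35.
crate F + crate E: weight 7 + 3 = 10 ≤ 16, value 16 + 17 = 33.
Best is crate F, crate E, and crate D with total value 35.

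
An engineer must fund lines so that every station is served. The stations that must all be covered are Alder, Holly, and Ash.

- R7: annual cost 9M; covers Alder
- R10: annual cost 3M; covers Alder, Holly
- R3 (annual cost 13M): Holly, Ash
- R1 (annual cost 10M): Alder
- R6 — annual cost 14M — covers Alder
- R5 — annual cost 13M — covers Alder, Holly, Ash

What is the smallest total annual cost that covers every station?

The greedy cost-per-new-station heuristic would pick R10 and R3 for 16, but a cheaper cover exists.
R5 alone covers Alder, Holly, Ash — every station.
Total annual cost: 13.
No cover costs less than 13.

13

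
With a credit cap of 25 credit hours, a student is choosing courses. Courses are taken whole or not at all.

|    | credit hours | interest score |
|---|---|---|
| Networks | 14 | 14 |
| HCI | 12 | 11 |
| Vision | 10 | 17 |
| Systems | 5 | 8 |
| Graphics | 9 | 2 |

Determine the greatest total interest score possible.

Allowing fractional choices, the relaxed optimum would be about 35.0, but courses are indivisible.
Networks + Vision: credit hours 14 + 10 = 24 ≤ 25, interest score 14 + 17 = 31.
HCI + Vision: credit hours 12 + 10 = 22 ≤ 25, interest score 11 + 17 = 28.
Vision + Systems + Graphics: credit hours 10 + 5 + 9 = 24 ≤ 25, interest score 17 + 8 + 2 = 27.
Best is Networks and Vision with total interest score 31.

31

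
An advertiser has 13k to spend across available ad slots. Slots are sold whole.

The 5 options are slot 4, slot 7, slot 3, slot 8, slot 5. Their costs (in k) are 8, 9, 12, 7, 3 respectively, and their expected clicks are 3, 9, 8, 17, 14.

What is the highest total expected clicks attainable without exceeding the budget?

Take slot 8 and slot 5: cost 7 + 3 = 10 ≤ 13, expected clicks 17 + 14 = 31.
No other feasible combination does better.

31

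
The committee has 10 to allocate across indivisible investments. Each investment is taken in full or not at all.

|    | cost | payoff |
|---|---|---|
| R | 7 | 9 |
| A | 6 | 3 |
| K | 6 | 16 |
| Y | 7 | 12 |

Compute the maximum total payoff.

16

Allowing fractional choices, the relaxed optimum would be about 22.9, but investments are indivisible.
K: cost 6 ≤ 10, payoff 16.
Y: cost 7 ≤ 10, payoff 12.
Best is K with total payoff 16.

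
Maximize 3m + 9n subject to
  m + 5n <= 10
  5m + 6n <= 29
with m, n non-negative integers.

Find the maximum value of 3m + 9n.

Relaxing integrality, the LP optimum is 23.37 at (m,n) = (4.47, 1.11), which is not an integer point.
(m,n)=(4,1): 1·4+5·1=9≤10, 5·4+6·1=26≤29, objective 21.
(m,n)=(3,1): 1·3+5·1=8≤10, 5·3+6·1=21≤29, objective 18.
(m,n)=(5,0): 1·5+5·0=5≤10, 5·5+6·0=25≤29, objective 15.
(m,n)=(4,0): 1·4+5·0=4≤10, 5·4+6·0=20≤29, objective 12.
No feasible integer point exceeds 21.

21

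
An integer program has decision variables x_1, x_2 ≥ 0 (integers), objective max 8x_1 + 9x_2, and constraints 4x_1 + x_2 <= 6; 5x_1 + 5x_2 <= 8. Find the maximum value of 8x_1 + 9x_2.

Relaxing integrality, the LP optimum is 14.40 at (x_1,x_2) = (0, 1.6), which is not an integer point.
(x_1,x_2)=(0,1): 4·0+1·1=1≤6, 5·0+5·1=5≤8, objective 9.
(x_1,x_2)=(1,0): 4·1+1·0=4≤6, 5·1+5·0=5≤8, objective 8.
(x_1,x_2)=(0,0): 4·0+1·0=0≤6, 5·0+5·0=0≤8, objective 0.
Maximum is 9 at (x_1,x_2)=(0,1).

9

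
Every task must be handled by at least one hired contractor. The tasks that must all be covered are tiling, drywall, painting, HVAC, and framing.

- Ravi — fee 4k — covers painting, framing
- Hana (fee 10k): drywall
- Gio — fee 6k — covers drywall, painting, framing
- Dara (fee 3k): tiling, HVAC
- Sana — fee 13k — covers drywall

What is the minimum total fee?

The greedy cost-per-new-task heuristic would pick Dara, Ravi, and Gio for 13, but a cheaper cover exists.
Choose Gio and Dara: together they cover tiling, drywall, painting, HVAC, framing — every task.
Total fee: 6 + 3 = 9.
No cover costs less than 9.

9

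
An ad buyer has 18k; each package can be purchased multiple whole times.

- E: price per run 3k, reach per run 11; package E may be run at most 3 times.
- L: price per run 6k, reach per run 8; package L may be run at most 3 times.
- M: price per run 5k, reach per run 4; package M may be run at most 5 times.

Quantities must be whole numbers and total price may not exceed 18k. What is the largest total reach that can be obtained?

3×E and 1×L: price 15 ≤ 18, reach 3·11 + 1·8 = 41.
2×E and 2×L: price 18 ≤ 18, reach 2·11 + 2·8 = 38.
Best is 41.

41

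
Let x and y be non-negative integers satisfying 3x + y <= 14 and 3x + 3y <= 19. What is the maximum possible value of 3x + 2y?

Relaxing integrality, the LP optimum is 16.50 at (x,y) = (3.83, 2.5), which is not an integer point.
(x,y)=(4,2): 3·4+1·2=14≤14, 3·4+3·2=18≤19, objective 16.
(x,y)=(3,3): 3·3+1·3=12≤14, 3·3+3·3=18≤19, objective 15.
(x,y)=(4,1): 3·4+1·1=13≤14, 3·4+3·1=15≤19, objective 14.
The best lattice point is (4,2), giving 16.

16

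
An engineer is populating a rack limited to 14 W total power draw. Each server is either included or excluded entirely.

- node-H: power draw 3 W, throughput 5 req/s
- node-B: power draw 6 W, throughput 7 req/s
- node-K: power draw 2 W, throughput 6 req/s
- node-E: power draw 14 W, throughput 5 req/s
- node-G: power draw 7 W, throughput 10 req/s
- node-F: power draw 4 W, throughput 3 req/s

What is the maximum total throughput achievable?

21

node-K + node-G + node-F: power draw 2 + 7 + 4 = 13 ≤ 14, throughput 6 + 10 + 3 = 19.
node-H + node-B + node-K: power draw 3 + 6 + 2 = 11 ≤ 14, throughput 5 + 7 + 6 = 18.
node-H + node-K + node-G: power draw 3 + 2 + 7 = 12 ≤ 14, throughput 5 + 6 + 10 = 21.
Best is node-H, node-K, and node-G with total throughput 21.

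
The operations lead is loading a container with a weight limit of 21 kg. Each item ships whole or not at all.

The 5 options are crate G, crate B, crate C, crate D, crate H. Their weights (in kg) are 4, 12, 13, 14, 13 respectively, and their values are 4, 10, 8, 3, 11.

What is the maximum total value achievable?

15

crate G + crate B: weight 4 + 12 = 16 ≤ 21, value 4 + 10 = 14.
crate G + crate H: weight 4 + 13 = 17 ≤ 21, value 4 + 11 = 15.
crate G + crate C: weight 4 + 13 = 17 ≤ 21, value 4 + 8 = 12.
Best is crate G and crate H with total value 15.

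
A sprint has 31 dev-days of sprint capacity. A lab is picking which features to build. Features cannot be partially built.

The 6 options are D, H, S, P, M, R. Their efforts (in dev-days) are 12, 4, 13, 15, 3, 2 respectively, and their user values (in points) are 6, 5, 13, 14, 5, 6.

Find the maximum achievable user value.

Take S, P, and R: effort 13 + 15 + 2 = 30 ≤ 31, user value 13 + 14 + 6 = 33.
No other feasible combination does better.

33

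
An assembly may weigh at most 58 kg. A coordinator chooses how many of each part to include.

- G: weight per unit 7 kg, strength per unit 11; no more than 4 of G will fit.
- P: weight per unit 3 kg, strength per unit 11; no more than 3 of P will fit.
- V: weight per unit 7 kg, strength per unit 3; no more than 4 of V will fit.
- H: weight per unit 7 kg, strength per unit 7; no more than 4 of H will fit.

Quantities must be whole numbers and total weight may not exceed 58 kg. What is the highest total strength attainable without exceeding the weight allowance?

P has the best ratio (11/3); taking only P gives at most 3×11 = 33 (stopped by the supply cap of 3).
Mixing does better — 4×G, 3×P, and 3×H: weight 58 ≤ 58, strength 4·11 + 3·11 + 3·7 = 98.

98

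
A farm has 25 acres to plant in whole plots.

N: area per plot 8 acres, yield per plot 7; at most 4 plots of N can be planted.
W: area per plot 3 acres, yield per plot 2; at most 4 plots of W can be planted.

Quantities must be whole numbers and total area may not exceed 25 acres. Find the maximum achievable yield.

3×N: area 24 ≤ 25, yield 3·7 = 21.
2×N and 3×W: area 25 ≤ 25, yield 2·7 + 3·2 = 20.
Best is 21.

21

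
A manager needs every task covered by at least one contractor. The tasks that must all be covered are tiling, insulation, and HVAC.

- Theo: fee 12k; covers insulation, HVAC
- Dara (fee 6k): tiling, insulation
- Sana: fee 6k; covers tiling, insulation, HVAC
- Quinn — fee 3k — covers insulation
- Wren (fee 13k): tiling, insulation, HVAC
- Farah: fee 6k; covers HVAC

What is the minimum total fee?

6

Sana alone covers tiling, insulation, HVAC — every task.
Total fee: 6.
No cover costs less than 6.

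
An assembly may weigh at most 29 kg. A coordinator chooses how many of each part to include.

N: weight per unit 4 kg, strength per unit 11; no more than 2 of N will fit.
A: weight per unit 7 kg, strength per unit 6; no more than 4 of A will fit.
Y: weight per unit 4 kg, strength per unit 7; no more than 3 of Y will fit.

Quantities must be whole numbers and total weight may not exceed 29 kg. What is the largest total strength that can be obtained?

49

Take 2×N, 1×A, and 3×Y: weight 27 ≤ 29, strength 2·11 + 1·6 + 3·7 = 49.
N has the best ratio (11/4) and is taken to its limit of 2; remaining capacity is filled optimally with the others.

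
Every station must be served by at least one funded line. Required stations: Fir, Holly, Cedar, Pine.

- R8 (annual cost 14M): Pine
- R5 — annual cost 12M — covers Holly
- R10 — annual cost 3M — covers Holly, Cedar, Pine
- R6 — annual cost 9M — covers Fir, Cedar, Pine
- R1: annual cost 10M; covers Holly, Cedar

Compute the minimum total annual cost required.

12

Choose R10 and R6: together they cover Fir, Holly, Cedar, Pine — every station.
Total annual cost: 3 + 9 = 12.
No cover costs less than 12.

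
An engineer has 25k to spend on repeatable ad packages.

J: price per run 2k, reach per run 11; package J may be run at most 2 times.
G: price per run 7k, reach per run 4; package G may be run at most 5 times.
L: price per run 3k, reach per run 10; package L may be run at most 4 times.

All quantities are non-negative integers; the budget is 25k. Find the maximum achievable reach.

66

2×J, 1×G, and 4×L: price 23 ≤ 25, reach 2·11 + 1·4 + 4·10 = 66.
2×J and 4×L: price 16 ≤ 25, reach 2·11 + 4·10 = 62.
Best is 66.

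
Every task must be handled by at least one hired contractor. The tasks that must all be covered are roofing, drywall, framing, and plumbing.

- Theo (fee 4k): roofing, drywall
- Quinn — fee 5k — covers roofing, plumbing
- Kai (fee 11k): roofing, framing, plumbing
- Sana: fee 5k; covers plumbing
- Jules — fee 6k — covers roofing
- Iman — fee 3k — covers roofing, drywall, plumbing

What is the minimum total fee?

This is a weighted set-cover instance.
Choose Kai and Iman: together they cover roofing, drywall, framing, plumbing — every task.
Total fee: 11 + 3 = 14.

14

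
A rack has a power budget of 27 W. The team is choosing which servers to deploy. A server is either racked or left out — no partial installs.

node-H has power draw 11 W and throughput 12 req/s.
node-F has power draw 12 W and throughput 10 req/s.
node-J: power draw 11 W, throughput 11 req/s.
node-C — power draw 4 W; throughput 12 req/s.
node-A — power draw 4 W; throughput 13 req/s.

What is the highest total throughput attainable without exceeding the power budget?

37

Allowing fractional choices, the relaxed optimum would be about 45.0, but servers are indivisible.
node-H + node-J + node-A: power draw 11 + 11 + 4 = 26 ≤ 27, throughput 12 + 11 + 13 = 36.
node-J + node-C + node-A: power draw 11 + 4 + 4 = 19 ≤ 27, throughput 11 + 12 + 13 = 36.
node-H + node-C + node-A: power draw 11 + 4 + 4 = 19 ≤ 27, throughput 12 + 12 + 13 = 37.
Best is node-H, node-C, and node-A with total throughput 37.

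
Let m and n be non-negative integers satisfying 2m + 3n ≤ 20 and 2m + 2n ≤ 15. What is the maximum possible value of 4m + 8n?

Relaxing integrality, the LP optimum is 53.33 at (m,n) = (0, 6.67), which is not an integer point.
(m,n)=(1,6): 2·1+3·6=20≤20, 2·1+2·6=14≤15, objective 52.
(m,n)=(0,6): 2·0+3·6=18≤20, 2·0+2·6=12≤15, objective 48.
(m,n)=(2,5): 2·2+3·5=19≤20, 2·2+2·5=14≤15, objective 48.
Maximum is 52 at (m,n)=(1,6).

52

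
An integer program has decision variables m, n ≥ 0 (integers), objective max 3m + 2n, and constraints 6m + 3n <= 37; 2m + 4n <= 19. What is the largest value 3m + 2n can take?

(m,n)=(5,2): 6·5+3·2=36≤37, 2·5+4·2=18≤19, objective 19.
(m,n)=(5,1): 6·5+3·1=33≤37, 2·5+4·1=14≤19, objective 17.
(m,n)=(4,2): 6·4+3·2=30≤37, 2·4+4·2=16≤19, objective 16.
No feasible integer point exceeds 19.

19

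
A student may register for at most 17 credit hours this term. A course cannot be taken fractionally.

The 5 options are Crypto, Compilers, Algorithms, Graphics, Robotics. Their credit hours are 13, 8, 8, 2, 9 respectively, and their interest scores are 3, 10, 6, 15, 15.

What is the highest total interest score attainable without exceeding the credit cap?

30

Graphics + Robotics: credit hours 2 + 9 = 11 ≤ 17, interest score 15 + 15 = 30.
Compilers + Graphics: credit hours 8 + 2 = 10 ≤ 17, interest score 10 + 15 = 25.
Compilers + Robotics: credit hours 8 + 9 = 17 ≤ 17, interest score 10 + 15 = 25.
Best is Graphics and Robotics with total interest score 30.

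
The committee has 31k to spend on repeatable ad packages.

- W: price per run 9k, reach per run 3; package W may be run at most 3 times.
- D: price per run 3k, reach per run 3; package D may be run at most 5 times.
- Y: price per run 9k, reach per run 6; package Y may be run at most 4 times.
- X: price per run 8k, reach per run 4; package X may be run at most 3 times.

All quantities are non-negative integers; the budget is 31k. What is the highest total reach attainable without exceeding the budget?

24

This is a bounded integer knapsack.
D has the best ratio (3/3); taking only D gives at most 5×3 = 15 (stopped by the supply cap of 5).
Mixing does better — 4×D and 2×Y: price 30 ≤ 31, reach 4·3 + 2·6 = 24.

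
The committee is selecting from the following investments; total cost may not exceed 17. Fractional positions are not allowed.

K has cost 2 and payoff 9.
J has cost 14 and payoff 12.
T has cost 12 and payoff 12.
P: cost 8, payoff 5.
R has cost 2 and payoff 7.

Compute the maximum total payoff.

Take K, T, and R: cost 2 + 12 + 2 = 16 ≤ 17, payoff 9 + 12 + 7 = 28.
No other feasible combination does better.

28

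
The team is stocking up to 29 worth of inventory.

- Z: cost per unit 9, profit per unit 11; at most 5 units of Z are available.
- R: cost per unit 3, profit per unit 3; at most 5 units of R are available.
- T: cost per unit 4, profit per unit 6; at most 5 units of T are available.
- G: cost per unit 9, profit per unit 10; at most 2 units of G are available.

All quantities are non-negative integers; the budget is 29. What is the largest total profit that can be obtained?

This is a bounded integer knapsack.
Take 1×Z and 5×T: cost 29 ≤ 29, profit 1·11 + 5·6 = 41.
T has the best ratio (6/4) and is taken to its limit of 5; remaining capacity is filled optimally with the others.

41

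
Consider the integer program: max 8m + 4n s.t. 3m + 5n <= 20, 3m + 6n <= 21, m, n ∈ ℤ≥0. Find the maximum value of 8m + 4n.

48

(m,n)=(6,0): 3·6+5·0=18≤20, 3·6+6·0=18≤21, objective 48.
(m,n)=(5,1): 3·5+5·1=20≤20, 3·5+6·1=21≤21, objective 44.
The best lattice point is (6,0), giving 48.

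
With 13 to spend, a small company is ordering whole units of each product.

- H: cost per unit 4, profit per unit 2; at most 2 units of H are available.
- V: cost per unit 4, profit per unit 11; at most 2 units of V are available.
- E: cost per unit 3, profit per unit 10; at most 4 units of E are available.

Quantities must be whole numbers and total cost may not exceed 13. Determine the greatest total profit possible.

41

Take 1×V and 3×E: cost 13 ≤ 13, profit 1·11 + 3·10 = 41.
No other integer combination yields more.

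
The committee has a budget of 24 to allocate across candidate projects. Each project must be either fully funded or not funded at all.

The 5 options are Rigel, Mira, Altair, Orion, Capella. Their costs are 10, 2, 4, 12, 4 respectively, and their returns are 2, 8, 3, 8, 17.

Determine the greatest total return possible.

Allowing fractional choices, the relaxed optimum would be about 36.4, but projects are indivisible.
Mira + Orion + Capella: cost 2 + 12 + 4 = 18 ≤ 24, return 8 + 8 + 17 = 33.
Rigel + Mira + Altair + Capella: cost 10 + 2 + 4 + 4 = 20 ≤ 24, return 2 + 8 + 3 + 17 = 30.
Mira + Altair + Orion + Capella: cost 2 + 4 + 12 + 4 = 22 ≤ 24, return 8 + 3 + 8 + 17 = 36.
Best is Mira, Altair, Orion, and Capella with total return 36.

36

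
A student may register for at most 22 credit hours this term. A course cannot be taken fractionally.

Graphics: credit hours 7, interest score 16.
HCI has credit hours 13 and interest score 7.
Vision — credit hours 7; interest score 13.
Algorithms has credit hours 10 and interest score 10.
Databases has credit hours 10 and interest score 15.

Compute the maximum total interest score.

Take Graphics and Databases: credit hours 7 + 10 = 17 ≤ 22, interest score 16 + 15 = 31.
No other feasible combination does better.

31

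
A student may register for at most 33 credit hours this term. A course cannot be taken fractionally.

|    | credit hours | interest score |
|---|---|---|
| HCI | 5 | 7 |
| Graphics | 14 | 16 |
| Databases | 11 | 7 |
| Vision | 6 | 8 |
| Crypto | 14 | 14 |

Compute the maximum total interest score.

This is an integer program with binary decision variables.
Allowing fractional choices, the relaxed optimum would be about 39.0, but courses are indivisible.
HCI + Graphics + Vision: credit hours 5 + 14 + 6 = 25 ≤ 33, interest score 7 + 16 + 8 = 31.
HCI + Graphics + Crypto: credit hours 5 + 14 + 14 = 33 ≤ 33, interest score 7 + 16 + 14 = 37.
Graphics + Databases + Vision: credit hours 14 + 11 + 6 = 31 ≤ 33, interest score 16 + 7 + 8 = 31.
Best is HCI, Graphics, and Crypto with total interest score 37.

37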